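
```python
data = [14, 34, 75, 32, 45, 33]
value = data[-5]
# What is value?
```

data has length 6. Negative index -5 maps to positive index 6 + (-5) = 1. data[1] = 34.

34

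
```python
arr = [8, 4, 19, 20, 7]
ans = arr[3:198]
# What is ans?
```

arr has length 5. The slice arr[3:198] selects indices [3, 4] (3->20, 4->7), giving [20, 7].

[20, 7]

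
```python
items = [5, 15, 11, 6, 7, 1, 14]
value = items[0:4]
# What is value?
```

items has length 7. The slice items[0:4] selects indices [0, 1, 2, 3] (0->5, 1->15, 2->11, 3->6), giving [5, 15, 11, 6].

[5, 15, 11, 6]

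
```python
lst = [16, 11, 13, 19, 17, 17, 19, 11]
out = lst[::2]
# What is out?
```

lst has length 8. The slice lst[::2] selects indices [0, 2, 4, 6] (0->16, 2->13, 4->17, 6->19), giving [16, 13, 17, 19].

[16, 13, 17, 19]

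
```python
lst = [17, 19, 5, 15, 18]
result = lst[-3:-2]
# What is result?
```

lst has length 5. The slice lst[-3:-2] selects indices [2] (2->5), giving [5].

[5]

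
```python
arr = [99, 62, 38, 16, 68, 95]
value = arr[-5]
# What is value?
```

arr has length 6. Negative index -5 maps to positive index 6 + (-5) = 1. arr[1] = 62.

62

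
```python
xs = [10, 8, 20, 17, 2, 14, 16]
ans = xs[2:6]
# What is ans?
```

xs has length 7. The slice xs[2:6] selects indices [2, 3, 4, 5] (2->20, 3->17, 4->2, 5->14), giving [20, 17, 2, 14].

[20, 17, 2, 14]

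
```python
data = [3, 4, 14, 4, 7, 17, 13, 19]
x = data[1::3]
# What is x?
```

data has length 8. The slice data[1::3] selects indices [1, 4, 7] (1->4, 4->7, 7->19), giving [4, 7, 19].

[4, 7, 19]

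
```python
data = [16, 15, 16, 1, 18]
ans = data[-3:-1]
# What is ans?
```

data has length 5. The slice data[-3:-1] selects indices [2, 3] (2->16, 3->1), giving [16, 1].

[16, 1]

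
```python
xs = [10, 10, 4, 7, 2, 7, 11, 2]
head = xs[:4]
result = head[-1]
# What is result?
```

xs has length 8. The slice xs[:4] selects indices [0, 1, 2, 3] (0->10, 1->10, 2->4, 3->7), giving [10, 10, 4, 7]. So head = [10, 10, 4, 7]. Then head[-1] = 7.

7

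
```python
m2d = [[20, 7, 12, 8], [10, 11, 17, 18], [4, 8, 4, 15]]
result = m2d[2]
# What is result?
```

m2d has 3 rows. Row 2 is [4, 8, 4, 15].

[4, 8, 4, 15]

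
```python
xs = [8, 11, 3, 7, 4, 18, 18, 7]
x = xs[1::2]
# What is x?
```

xs has length 8. The slice xs[1::2] selects indices [1, 3, 5, 7] (1->11, 3->7, 5->18, 7->7), giving [11, 7, 18, 7].

[11, 7, 18, 7]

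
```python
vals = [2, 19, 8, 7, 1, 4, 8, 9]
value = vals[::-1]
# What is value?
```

vals has length 8. The slice vals[::-1] selects indices [7, 6, 5, 4, 3, 2, 1, 0] (7->9, 6->8, 5->4, 4->1, 3->7, 2->8, 1->19, 0->2), giving [9, 8, 4, 1, 7, 8, 19, 2].

[9, 8, 4, 1, 7, 8, 19, 2]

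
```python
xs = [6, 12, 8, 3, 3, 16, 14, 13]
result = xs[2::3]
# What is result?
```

xs has length 8. The slice xs[2::3] selects indices [2, 5] (2->8, 5->16), giving [8, 16].

[8, 16]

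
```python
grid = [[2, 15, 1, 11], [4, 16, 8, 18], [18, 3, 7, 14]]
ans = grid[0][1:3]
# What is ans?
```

grid[0] = [2, 15, 1, 11]. grid[0] has length 4. The slice grid[0][1:3] selects indices [1, 2] (1->15, 2->1), giving [15, 1].

[15, 1]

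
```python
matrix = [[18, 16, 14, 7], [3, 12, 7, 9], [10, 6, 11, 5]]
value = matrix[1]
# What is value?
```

matrix has 3 rows. Row 1 is [3, 12, 7, 9].

[3, 12, 7, 9]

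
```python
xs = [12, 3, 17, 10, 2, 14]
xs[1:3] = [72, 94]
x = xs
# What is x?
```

xs starts as [12, 3, 17, 10, 2, 14] (length 6). The slice xs[1:3] covers indices [1, 2] with values [3, 17]. Replacing that slice with [72, 94] (same length) produces [12, 72, 94, 10, 2, 14].

[12, 72, 94, 10, 2, 14]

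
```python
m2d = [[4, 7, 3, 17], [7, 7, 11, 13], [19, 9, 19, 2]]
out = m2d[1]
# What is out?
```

m2d has 3 rows. Row 1 is [7, 7, 11, 13].

[7, 7, 11, 13]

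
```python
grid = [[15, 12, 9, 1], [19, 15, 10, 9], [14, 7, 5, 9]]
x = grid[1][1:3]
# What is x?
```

grid[1] = [19, 15, 10, 9]. grid[1] has length 4. The slice grid[1][1:3] selects indices [1, 2] (1->15, 2->10), giving [15, 10].

[15, 10]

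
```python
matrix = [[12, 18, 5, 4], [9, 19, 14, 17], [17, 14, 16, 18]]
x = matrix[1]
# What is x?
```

matrix has 3 rows. Row 1 is [9, 19, 14, 17].

[9, 19, 14, 17]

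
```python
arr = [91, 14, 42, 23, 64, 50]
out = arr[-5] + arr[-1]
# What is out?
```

arr has length 6. Negative index -5 maps to positive index 6 + (-5) = 1. arr[1] = 14.
arr has length 6. Negative index -1 maps to positive index 6 + (-1) = 5. arr[5] = 50.
Sum: 14 + 50 = 64.

64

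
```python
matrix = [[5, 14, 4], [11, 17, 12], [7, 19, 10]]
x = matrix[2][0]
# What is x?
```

matrix[2] = [7, 19, 10]. Taking column 0 of that row yields 7.

7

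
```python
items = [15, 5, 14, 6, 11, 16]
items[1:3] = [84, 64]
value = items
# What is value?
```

items starts as [15, 5, 14, 6, 11, 16] (length 6). The slice items[1:3] covers indices [1, 2] with values [5, 14]. Replacing that slice with [84, 64] (same length) produces [15, 84, 64, 6, 11, 16].

[15, 84, 64, 6, 11, 16]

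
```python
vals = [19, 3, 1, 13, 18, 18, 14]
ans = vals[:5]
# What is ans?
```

vals has length 7. The slice vals[:5] selects indices [0, 1, 2, 3, 4] (0->19, 1->3, 2->1, 3->13, 4->18), giving [19, 3, 1, 13, 18].

[19, 3, 1, 13, 18]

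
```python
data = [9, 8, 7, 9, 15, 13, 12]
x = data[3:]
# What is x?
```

data has length 7. The slice data[3:] selects indices [3, 4, 5, 6] (3->9, 4->15, 5->13, 6->12), giving [9, 15, 13, 12].

[9, 15, 13, 12]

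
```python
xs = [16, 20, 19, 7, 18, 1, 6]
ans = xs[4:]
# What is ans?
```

xs has length 7. The slice xs[4:] selects indices [4, 5, 6] (4->18, 5->1, 6->6), giving [18, 1, 6].

[18, 1, 6]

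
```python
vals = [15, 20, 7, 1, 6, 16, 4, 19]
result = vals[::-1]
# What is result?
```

vals has length 8. The slice vals[::-1] selects indices [7, 6, 5, 4, 3, 2, 1, 0] (7->19, 6->4, 5->16, 4->6, 3->1, 2->7, 1->20, 0->15), giving [19, 4, 16, 6, 1, 7, 20, 15].

[19, 4, 16, 6, 1, 7, 20, 15]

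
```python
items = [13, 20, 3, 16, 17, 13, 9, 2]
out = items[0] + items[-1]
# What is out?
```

items has length 8. items[0] = 13.
items has length 8. Negative index -1 maps to positive index 8 + (-1) = 7. items[7] = 2.
Sum: 13 + 2 = 15.

15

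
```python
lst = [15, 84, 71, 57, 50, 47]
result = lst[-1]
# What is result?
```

lst has length 6. Negative index -1 maps to positive index 6 + (-1) = 5. lst[5] = 47.

47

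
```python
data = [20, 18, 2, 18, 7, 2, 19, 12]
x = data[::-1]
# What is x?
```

data has length 8. The slice data[::-1] selects indices [7, 6, 5, 4, 3, 2, 1, 0] (7->12, 6->19, 5->2, 4->7, 3->18, 2->2, 1->18, 0->20), giving [12, 19, 2, 7, 18, 2, 18, 20].

[12, 19, 2, 7, 18, 2, 18, 20]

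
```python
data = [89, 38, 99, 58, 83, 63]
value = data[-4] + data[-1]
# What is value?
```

data has length 6. Negative index -4 maps to positive index 6 + (-4) = 2. data[2] = 99.
data has length 6. Negative index -1 maps to positive index 6 + (-1) = 5. data[5] = 63.
Sum: 99 + 63 = 162.

162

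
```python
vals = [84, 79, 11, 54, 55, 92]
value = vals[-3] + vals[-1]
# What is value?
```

vals has length 6. Negative index -3 maps to positive index 6 + (-3) = 3. vals[3] = 54.
vals has length 6. Negative index -1 maps to positive index 6 + (-1) = 5. vals[5] = 92.
Sum: 54 + 92 = 146.

146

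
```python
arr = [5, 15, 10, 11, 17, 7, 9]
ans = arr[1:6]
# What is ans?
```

arr has length 7. The slice arr[1:6] selects indices [1, 2, 3, 4, 5] (1->15, 2->10, 3->11, 4->17, 5->7), giving [15, 10, 11, 17, 7].

[15, 10, 11, 17, 7]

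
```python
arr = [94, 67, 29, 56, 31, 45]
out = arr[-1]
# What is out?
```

arr has length 6. Negative index -1 maps to positive index 6 + (-1) = 5. arr[5] = 45.

45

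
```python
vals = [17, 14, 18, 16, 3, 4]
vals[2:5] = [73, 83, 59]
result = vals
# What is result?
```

vals starts as [17, 14, 18, 16, 3, 4] (length 6). The slice vals[2:5] covers indices [2, 3, 4] with values [18, 16, 3]. Replacing that slice with [73, 83, 59] (same length) produces [17, 14, 73, 83, 59, 4].

[17, 14, 73, 83, 59, 4]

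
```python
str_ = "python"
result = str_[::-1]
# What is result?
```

str_ has length 6. The slice str_[::-1] selects indices [5, 4, 3, 2, 1, 0] (5->'n', 4->'o', 3->'h', 2->'t', 1->'y', 0->'p'), giving 'nohtyp'.

'nohtyp'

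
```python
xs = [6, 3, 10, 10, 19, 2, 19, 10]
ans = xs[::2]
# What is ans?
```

xs has length 8. The slice xs[::2] selects indices [0, 2, 4, 6] (0->6, 2->10, 4->19, 6->19), giving [6, 10, 19, 19].

[6, 10, 19, 19]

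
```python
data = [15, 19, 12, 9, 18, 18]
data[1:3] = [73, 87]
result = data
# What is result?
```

data starts as [15, 19, 12, 9, 18, 18] (length 6). The slice data[1:3] covers indices [1, 2] with values [19, 12]. Replacing that slice with [73, 87] (same length) produces [15, 73, 87, 9, 18, 18].

[15, 73, 87, 9, 18, 18]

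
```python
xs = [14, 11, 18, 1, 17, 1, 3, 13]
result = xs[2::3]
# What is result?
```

xs has length 8. The slice xs[2::3] selects indices [2, 5] (2->18, 5->1), giving [18, 1].

[18, 1]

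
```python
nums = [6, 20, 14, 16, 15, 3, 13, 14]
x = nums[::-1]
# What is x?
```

nums has length 8. The slice nums[::-1] selects indices [7, 6, 5, 4, 3, 2, 1, 0] (7->14, 6->13, 5->3, 4->15, 3->16, 2->14, 1->20, 0->6), giving [14, 13, 3, 15, 16, 14, 20, 6].

[14, 13, 3, 15, 16, 14, 20, 6]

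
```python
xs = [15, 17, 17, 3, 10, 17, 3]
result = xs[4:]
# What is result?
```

xs has length 7. The slice xs[4:] selects indices [4, 5, 6] (4->10, 5->17, 6->3), giving [10, 17, 3].

[10, 17, 3]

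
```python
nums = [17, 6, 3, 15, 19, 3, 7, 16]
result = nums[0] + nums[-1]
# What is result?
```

nums has length 8. nums[0] = 17.
nums has length 8. Negative index -1 maps to positive index 8 + (-1) = 7. nums[7] = 16.
Sum: 17 + 16 = 33.

33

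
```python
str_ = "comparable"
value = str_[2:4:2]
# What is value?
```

str_ has length 10. The slice str_[2:4:2] selects indices [2] (2->'m'), giving 'm'.

'm'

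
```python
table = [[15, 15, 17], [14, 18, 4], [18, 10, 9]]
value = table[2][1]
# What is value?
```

table[2] = [18, 10, 9]. Taking column 1 of that row yields 10.

10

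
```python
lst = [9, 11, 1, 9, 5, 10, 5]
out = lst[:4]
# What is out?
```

lst has length 7. The slice lst[:4] selects indices [0, 1, 2, 3] (0->9, 1->11, 2->1, 3->9), giving [9, 11, 1, 9].

[9, 11, 1, 9]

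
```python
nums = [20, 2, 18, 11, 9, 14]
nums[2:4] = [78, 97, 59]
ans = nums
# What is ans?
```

nums starts as [20, 2, 18, 11, 9, 14] (length 6). The slice nums[2:4] covers indices [2, 3] with values [18, 11]. Replacing that slice with [78, 97, 59] (different length) produces [20, 2, 78, 97, 59, 9, 14].

[20, 2, 78, 97, 59, 9, 14]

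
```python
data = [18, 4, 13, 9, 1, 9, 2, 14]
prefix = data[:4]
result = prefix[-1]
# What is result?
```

data has length 8. The slice data[:4] selects indices [0, 1, 2, 3] (0->18, 1->4, 2->13, 3->9), giving [18, 4, 13, 9]. So prefix = [18, 4, 13, 9]. Then prefix[-1] = 9.

9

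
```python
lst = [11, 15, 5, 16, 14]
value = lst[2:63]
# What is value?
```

lst has length 5. The slice lst[2:63] selects indices [2, 3, 4] (2->5, 3->16, 4->14), giving [5, 16, 14].

[5, 16, 14]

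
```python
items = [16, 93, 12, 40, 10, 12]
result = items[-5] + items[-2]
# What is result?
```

items has length 6. Negative index -5 maps to positive index 6 + (-5) = 1. items[1] = 93.
items has length 6. Negative index -2 maps to positive index 6 + (-2) = 4. items[4] = 10.
Sum: 93 + 10 = 103.

103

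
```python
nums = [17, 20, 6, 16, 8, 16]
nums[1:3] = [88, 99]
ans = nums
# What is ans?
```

nums starts as [17, 20, 6, 16, 8, 16] (length 6). The slice nums[1:3] covers indices [1, 2] with values [20, 6]. Replacing that slice with [88, 99] (same length) produces [17, 88, 99, 16, 8, 16].

[17, 88, 99, 16, 8, 16]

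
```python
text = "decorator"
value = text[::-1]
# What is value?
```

text has length 9. The slice text[::-1] selects indices [8, 7, 6, 5, 4, 3, 2, 1, 0] (8->'r', 7->'o', 6->'t', 5->'a', 4->'r', 3->'o', 2->'c', 1->'e', 0->'d'), giving 'rotaroced'.

'rotaroced'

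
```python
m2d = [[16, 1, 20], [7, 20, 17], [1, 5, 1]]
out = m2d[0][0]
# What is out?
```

m2d[0] = [16, 1, 20]. Taking column 0 of that row yields 16.

16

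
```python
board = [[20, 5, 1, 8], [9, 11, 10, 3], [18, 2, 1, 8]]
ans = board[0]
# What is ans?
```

board has 3 rows. Row 0 is [20, 5, 1, 8].

[20, 5, 1, 8]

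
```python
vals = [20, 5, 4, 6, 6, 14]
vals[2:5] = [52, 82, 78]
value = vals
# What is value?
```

vals starts as [20, 5, 4, 6, 6, 14] (length 6). The slice vals[2:5] covers indices [2, 3, 4] with values [4, 6, 6]. Replacing that slice with [52, 82, 78] (same length) produces [20, 5, 52, 82, 78, 14].

[20, 5, 52, 82, 78, 14]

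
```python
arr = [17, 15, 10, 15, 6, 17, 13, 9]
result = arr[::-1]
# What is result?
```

arr has length 8. The slice arr[::-1] selects indices [7, 6, 5, 4, 3, 2, 1, 0] (7->9, 6->13, 5->17, 4->6, 3->15, 2->10, 1->15, 0->17), giving [9, 13, 17, 6, 15, 10, 15, 17].

[9, 13, 17, 6, 15, 10, 15, 17]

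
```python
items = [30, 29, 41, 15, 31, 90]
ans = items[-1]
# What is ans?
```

items has length 6. Negative index -1 maps to positive index 6 + (-1) = 5. items[5] = 90.

90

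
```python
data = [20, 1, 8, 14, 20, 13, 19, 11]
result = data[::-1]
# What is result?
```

data has length 8. The slice data[::-1] selects indices [7, 6, 5, 4, 3, 2, 1, 0] (7->11, 6->19, 5->13, 4->20, 3->14, 2->8, 1->1, 0->20), giving [11, 19, 13, 20, 14, 8, 1, 20].

[11, 19, 13, 20, 14, 8, 1, 20]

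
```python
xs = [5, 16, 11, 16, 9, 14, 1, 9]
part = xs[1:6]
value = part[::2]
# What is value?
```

xs has length 8. The slice xs[1:6] selects indices [1, 2, 3, 4, 5] (1->16, 2->11, 3->16, 4->9, 5->14), giving [16, 11, 16, 9, 14]. So part = [16, 11, 16, 9, 14]. part has length 5. The slice part[::2] selects indices [0, 2, 4] (0->16, 2->16, 4->14), giving [16, 16, 14].

[16, 16, 14]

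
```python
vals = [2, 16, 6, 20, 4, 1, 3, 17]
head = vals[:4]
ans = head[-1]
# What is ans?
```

vals has length 8. The slice vals[:4] selects indices [0, 1, 2, 3] (0->2, 1->16, 2->6, 3->20), giving [2, 16, 6, 20]. So head = [2, 16, 6, 20]. Then head[-1] = 20.

20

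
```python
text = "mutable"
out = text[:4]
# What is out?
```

text has length 7. The slice text[:4] selects indices [0, 1, 2, 3] (0->'m', 1->'u', 2->'t', 3->'a'), giving 'muta'.

'muta'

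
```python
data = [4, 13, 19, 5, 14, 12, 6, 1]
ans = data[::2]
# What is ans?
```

data has length 8. The slice data[::2] selects indices [0, 2, 4, 6] (0->4, 2->19, 4->14, 6->6), giving [4, 19, 14, 6].

[4, 19, 14, 6]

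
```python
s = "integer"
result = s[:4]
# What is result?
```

s has length 7. The slice s[:4] selects indices [0, 1, 2, 3] (0->'i', 1->'n', 2->'t', 3->'e'), giving 'inte'.

'inte'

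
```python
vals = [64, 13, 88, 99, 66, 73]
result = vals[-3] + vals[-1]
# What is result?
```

vals has length 6. Negative index -3 maps to positive index 6 + (-3) = 3. vals[3] = 99.
vals has length 6. Negative index -1 maps to positive index 6 + (-1) = 5. vals[5] = 73.
Sum: 99 + 73 = 172.

172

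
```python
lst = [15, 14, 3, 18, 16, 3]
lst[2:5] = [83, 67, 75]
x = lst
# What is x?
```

lst starts as [15, 14, 3, 18, 16, 3] (length 6). The slice lst[2:5] covers indices [2, 3, 4] with values [3, 18, 16]. Replacing that slice with [83, 67, 75] (same length) produces [15, 14, 83, 67, 75, 3].

[15, 14, 83, 67, 75, 3]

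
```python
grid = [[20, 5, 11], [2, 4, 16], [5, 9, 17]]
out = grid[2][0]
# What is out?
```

grid[2] = [5, 9, 17]. Taking column 0 of that row yields 5.

5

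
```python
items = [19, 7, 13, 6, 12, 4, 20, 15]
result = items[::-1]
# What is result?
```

items has length 8. The slice items[::-1] selects indices [7, 6, 5, 4, 3, 2, 1, 0] (7->15, 6->20, 5->4, 4->12, 3->6, 2->13, 1->7, 0->19), giving [15, 20, 4, 12, 6, 13, 7, 19].

[15, 20, 4, 12, 6, 13, 7, 19]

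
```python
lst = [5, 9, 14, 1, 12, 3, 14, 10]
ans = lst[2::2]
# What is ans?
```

lst has length 8. The slice lst[2::2] selects indices [2, 4, 6] (2->14, 4->12, 6->14), giving [14, 12, 14].

[14, 12, 14]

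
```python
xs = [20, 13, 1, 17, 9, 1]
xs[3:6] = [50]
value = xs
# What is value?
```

xs starts as [20, 13, 1, 17, 9, 1] (length 6). The slice xs[3:6] covers indices [3, 4, 5] with values [17, 9, 1]. Replacing that slice with [50] (different length) produces [20, 13, 1, 50].

[20, 13, 1, 50]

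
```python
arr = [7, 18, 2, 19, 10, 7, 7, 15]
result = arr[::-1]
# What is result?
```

arr has length 8. The slice arr[::-1] selects indices [7, 6, 5, 4, 3, 2, 1, 0] (7->15, 6->7, 5->7, 4->10, 3->19, 2->2, 1->18, 0->7), giving [15, 7, 7, 10, 19, 2, 18, 7].

[15, 7, 7, 10, 19, 2, 18, 7]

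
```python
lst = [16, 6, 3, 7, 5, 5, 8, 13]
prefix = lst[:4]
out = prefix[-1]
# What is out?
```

lst has length 8. The slice lst[:4] selects indices [0, 1, 2, 3] (0->16, 1->6, 2->3, 3->7), giving [16, 6, 3, 7]. So prefix = [16, 6, 3, 7]. Then prefix[-1] = 7.

7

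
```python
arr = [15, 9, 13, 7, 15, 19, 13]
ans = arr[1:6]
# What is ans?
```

arr has length 7. The slice arr[1:6] selects indices [1, 2, 3, 4, 5] (1->9, 2->13, 3->7, 4->15, 5->19), giving [9, 13, 7, 15, 19].

[9, 13, 7, 15, 19]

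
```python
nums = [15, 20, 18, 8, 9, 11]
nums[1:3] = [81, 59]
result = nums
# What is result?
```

nums starts as [15, 20, 18, 8, 9, 11] (length 6). The slice nums[1:3] covers indices [1, 2] with values [20, 18]. Replacing that slice with [81, 59] (same length) produces [15, 81, 59, 8, 9, 11].

[15, 81, 59, 8, 9, 11]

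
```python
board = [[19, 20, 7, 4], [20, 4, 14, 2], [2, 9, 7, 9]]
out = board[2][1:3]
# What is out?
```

board[2] = [2, 9, 7, 9]. board[2] has length 4. The slice board[2][1:3] selects indices [1, 2] (1->9, 2->7), giving [9, 7].

[9, 7]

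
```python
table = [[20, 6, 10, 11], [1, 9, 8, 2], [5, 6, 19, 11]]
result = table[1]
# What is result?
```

table has 3 rows. Row 1 is [1, 9, 8, 2].

[1, 9, 8, 2]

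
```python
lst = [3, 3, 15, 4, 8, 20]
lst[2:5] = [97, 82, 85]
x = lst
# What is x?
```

lst starts as [3, 3, 15, 4, 8, 20] (length 6). The slice lst[2:5] covers indices [2, 3, 4] with values [15, 4, 8]. Replacing that slice with [97, 82, 85] (same length) produces [3, 3, 97, 82, 85, 20].

[3, 3, 97, 82, 85, 20]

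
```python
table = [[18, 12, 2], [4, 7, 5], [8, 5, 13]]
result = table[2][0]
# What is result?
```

table[2] = [8, 5, 13]. Taking column 0 of that row yields 8.

8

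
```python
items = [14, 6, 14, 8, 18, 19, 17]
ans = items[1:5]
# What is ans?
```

items has length 7. The slice items[1:5] selects indices [1, 2, 3, 4] (1->6, 2->14, 3->8, 4->18), giving [6, 14, 8, 18].

[6, 14, 8, 18]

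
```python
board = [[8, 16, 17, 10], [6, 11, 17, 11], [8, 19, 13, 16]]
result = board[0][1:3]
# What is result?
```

board[0] = [8, 16, 17, 10]. board[0] has length 4. The slice board[0][1:3] selects indices [1, 2] (1->16, 2->17), giving [16, 17].

[16, 17]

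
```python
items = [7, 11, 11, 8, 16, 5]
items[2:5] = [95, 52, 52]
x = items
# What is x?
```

items starts as [7, 11, 11, 8, 16, 5] (length 6). The slice items[2:5] covers indices [2, 3, 4] with values [11, 8, 16]. Replacing that slice with [95, 52, 52] (same length) produces [7, 11, 95, 52, 52, 5].

[7, 11, 95, 52, 52, 5]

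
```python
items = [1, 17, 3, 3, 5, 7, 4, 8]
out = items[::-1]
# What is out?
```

items has length 8. The slice items[::-1] selects indices [7, 6, 5, 4, 3, 2, 1, 0] (7->8, 6->4, 5->7, 4->5, 3->3, 2->3, 1->17, 0->1), giving [8, 4, 7, 5, 3, 3, 17, 1].

[8, 4, 7, 5, 3, 3, 17, 1]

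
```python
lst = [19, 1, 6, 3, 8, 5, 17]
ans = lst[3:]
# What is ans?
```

lst has length 7. The slice lst[3:] selects indices [3, 4, 5, 6] (3->3, 4->8, 5->5, 6->17), giving [3, 8, 5, 17].

[3, 8, 5, 17]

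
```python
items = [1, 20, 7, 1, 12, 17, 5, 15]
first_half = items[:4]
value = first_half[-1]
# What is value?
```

items has length 8. The slice items[:4] selects indices [0, 1, 2, 3] (0->1, 1->20, 2->7, 3->1), giving [1, 20, 7, 1]. So first_half = [1, 20, 7, 1]. Then first_half[-1] = 1.

1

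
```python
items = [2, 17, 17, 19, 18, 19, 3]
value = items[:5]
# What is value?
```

items has length 7. The slice items[:5] selects indices [0, 1, 2, 3, 4] (0->2, 1->17, 2->17, 3->19, 4->18), giving [2, 17, 17, 19, 18].

[2, 17, 17, 19, 18]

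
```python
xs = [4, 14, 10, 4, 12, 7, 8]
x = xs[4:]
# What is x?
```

xs has length 7. The slice xs[4:] selects indices [4, 5, 6] (4->12, 5->7, 6->8), giving [12, 7, 8].

[12, 7, 8]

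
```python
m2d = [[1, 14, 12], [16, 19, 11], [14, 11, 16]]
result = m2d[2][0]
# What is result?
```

m2d[2] = [14, 11, 16]. Taking column 0 of that row yields 14.

14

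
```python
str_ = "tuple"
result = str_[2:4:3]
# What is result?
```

str_ has length 5. The slice str_[2:4:3] selects indices [2] (2->'p'), giving 'p'.

'p'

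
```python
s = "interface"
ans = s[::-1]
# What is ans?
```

s has length 9. The slice s[::-1] selects indices [8, 7, 6, 5, 4, 3, 2, 1, 0] (8->'e', 7->'c', 6->'a', 5->'f', 4->'r', 3->'e', 2->'t', 1->'n', 0->'i'), giving 'ecafretni'.

'ecafretni'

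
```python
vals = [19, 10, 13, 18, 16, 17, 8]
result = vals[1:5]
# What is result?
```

vals has length 7. The slice vals[1:5] selects indices [1, 2, 3, 4] (1->10, 2->13, 3->18, 4->16), giving [10, 13, 18, 16].

[10, 13, 18, 16]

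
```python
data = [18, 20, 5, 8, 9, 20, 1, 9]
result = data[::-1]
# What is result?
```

data has length 8. The slice data[::-1] selects indices [7, 6, 5, 4, 3, 2, 1, 0] (7->9, 6->1, 5->20, 4->9, 3->8, 2->5, 1->20, 0->18), giving [9, 1, 20, 9, 8, 5, 20, 18].

[9, 1, 20, 9, 8, 5, 20, 18]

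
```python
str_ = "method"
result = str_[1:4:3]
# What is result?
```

str_ has length 6. The slice str_[1:4:3] selects indices [1] (1->'e'), giving 'e'.

'e'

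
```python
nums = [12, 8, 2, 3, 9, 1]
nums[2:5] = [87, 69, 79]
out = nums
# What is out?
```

nums starts as [12, 8, 2, 3, 9, 1] (length 6). The slice nums[2:5] covers indices [2, 3, 4] with values [2, 3, 9]. Replacing that slice with [87, 69, 79] (same length) produces [12, 8, 87, 69, 79, 1].

[12, 8, 87, 69, 79, 1]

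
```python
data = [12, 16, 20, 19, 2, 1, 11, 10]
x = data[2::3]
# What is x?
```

data has length 8. The slice data[2::3] selects indices [2, 5] (2->20, 5->1), giving [20, 1].

[20, 1]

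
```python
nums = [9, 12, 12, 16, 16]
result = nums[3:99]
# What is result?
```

nums has length 5. The slice nums[3:99] selects indices [3, 4] (3->16, 4->16), giving [16, 16].

[16, 16]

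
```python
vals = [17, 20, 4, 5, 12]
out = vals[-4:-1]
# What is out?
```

vals has length 5. The slice vals[-4:-1] selects indices [1, 2, 3] (1->20, 2->4, 3->5), giving [20, 4, 5].

[20, 4, 5]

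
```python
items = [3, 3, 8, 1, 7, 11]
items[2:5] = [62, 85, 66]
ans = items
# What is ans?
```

items starts as [3, 3, 8, 1, 7, 11] (length 6). The slice items[2:5] covers indices [2, 3, 4] with values [8, 1, 7]. Replacing that slice with [62, 85, 66] (same length) produces [3, 3, 62, 85, 66, 11].

[3, 3, 62, 85, 66, 11]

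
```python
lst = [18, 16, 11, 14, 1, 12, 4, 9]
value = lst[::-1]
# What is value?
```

lst has length 8. The slice lst[::-1] selects indices [7, 6, 5, 4, 3, 2, 1, 0] (7->9, 6->4, 5->12, 4->1, 3->14, 2->11, 1->16, 0->18), giving [9, 4, 12, 1, 14, 11, 16, 18].

[9, 4, 12, 1, 14, 11, 16, 18]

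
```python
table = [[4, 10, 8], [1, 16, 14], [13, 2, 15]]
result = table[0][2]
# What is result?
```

table[0] = [4, 10, 8]. Taking column 2 of that row yields 8.

8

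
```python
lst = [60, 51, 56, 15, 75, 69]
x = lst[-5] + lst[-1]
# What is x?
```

lst has length 6. Negative index -5 maps to positive index 6 + (-5) = 1. lst[1] = 51.
lst has length 6. Negative index -1 maps to positive index 6 + (-1) = 5. lst[5] = 69.
Sum: 51 + 69 = 120.

120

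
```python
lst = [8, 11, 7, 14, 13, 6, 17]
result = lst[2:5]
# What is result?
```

lst has length 7. The slice lst[2:5] selects indices [2, 3, 4] (2->7, 3->14, 4->13), giving [7, 14, 13].

[7, 14, 13]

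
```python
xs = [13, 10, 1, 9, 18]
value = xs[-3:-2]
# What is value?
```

xs has length 5. The slice xs[-3:-2] selects indices [2] (2->1), giving [1].

[1]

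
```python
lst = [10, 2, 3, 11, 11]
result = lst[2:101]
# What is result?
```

lst has length 5. The slice lst[2:101] selects indices [2, 3, 4] (2->3, 3->11, 4->11), giving [3, 11, 11].

[3, 11, 11]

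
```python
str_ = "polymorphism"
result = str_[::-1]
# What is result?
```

str_ has length 12. The slice str_[::-1] selects indices [11, 10, 9, 8, 7, 6, 5, 4, 3, 2, 1, 0] (11->'m', 10->'s', 9->'i', 8->'h', 7->'p', 6->'r', 5->'o', 4->'m', 3->'y', 2->'l', 1->'o', 0->'p'), giving 'msihpromylop'.

'msihpromylop'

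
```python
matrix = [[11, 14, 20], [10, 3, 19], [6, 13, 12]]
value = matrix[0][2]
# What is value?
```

matrix[0] = [11, 14, 20]. Taking column 2 of that row yields 20.

20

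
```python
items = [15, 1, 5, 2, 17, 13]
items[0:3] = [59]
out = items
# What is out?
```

items starts as [15, 1, 5, 2, 17, 13] (length 6). The slice items[0:3] covers indices [0, 1, 2] with values [15, 1, 5]. Replacing that slice with [59] (different length) produces [59, 2, 17, 13].

[59, 2, 17, 13]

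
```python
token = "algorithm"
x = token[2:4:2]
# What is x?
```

token has length 9. The slice token[2:4:2] selects indices [2] (2->'g'), giving 'g'.

'g'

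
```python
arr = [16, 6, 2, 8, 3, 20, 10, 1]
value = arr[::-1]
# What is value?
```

arr has length 8. The slice arr[::-1] selects indices [7, 6, 5, 4, 3, 2, 1, 0] (7->1, 6->10, 5->20, 4->3, 3->8, 2->2, 1->6, 0->16), giving [1, 10, 20, 3, 8, 2, 6, 16].

[1, 10, 20, 3, 8, 2, 6, 16]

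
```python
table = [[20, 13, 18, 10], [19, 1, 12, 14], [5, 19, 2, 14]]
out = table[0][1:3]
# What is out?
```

table[0] = [20, 13, 18, 10]. table[0] has length 4. The slice table[0][1:3] selects indices [1, 2] (1->13, 2->18), giving [13, 18].

[13, 18]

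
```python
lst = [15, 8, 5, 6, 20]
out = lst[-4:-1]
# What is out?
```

lst has length 5. The slice lst[-4:-1] selects indices [1, 2, 3] (1->8, 2->5, 3->6), giving [8, 5, 6].

[8, 5, 6]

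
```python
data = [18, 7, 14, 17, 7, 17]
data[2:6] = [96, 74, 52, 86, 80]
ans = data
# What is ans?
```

data starts as [18, 7, 14, 17, 7, 17] (length 6). The slice data[2:6] covers indices [2, 3, 4, 5] with values [14, 17, 7, 17]. Replacing that slice with [96, 74, 52, 86, 80] (different length) produces [18, 7, 96, 74, 52, 86, 80].

[18, 7, 96, 74, 52, 86, 80]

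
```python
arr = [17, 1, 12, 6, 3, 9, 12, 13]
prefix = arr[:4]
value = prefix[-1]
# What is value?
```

arr has length 8. The slice arr[:4] selects indices [0, 1, 2, 3] (0->17, 1->1, 2->12, 3->6), giving [17, 1, 12, 6]. So prefix = [17, 1, 12, 6]. Then prefix[-1] = 6.

6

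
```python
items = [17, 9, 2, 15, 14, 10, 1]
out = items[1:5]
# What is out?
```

items has length 7. The slice items[1:5] selects indices [1, 2, 3, 4] (1->9, 2->2, 3->15, 4->14), giving [9, 2, 15, 14].

[9, 2, 15, 14]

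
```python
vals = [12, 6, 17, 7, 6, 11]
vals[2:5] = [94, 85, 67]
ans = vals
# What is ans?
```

vals starts as [12, 6, 17, 7, 6, 11] (length 6). The slice vals[2:5] covers indices [2, 3, 4] with values [17, 7, 6]. Replacing that slice with [94, 85, 67] (same length) produces [12, 6, 94, 85, 67, 11].

[12, 6, 94, 85, 67, 11]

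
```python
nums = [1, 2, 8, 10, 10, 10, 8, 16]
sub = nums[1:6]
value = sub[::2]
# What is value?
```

nums has length 8. The slice nums[1:6] selects indices [1, 2, 3, 4, 5] (1->2, 2->8, 3->10, 4->10, 5->10), giving [2, 8, 10, 10, 10]. So sub = [2, 8, 10, 10, 10]. sub has length 5. The slice sub[::2] selects indices [0, 2, 4] (0->2, 2->10, 4->10), giving [2, 10, 10].

[2, 10, 10]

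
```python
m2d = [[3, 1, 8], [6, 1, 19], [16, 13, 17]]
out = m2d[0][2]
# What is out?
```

m2d[0] = [3, 1, 8]. Taking column 2 of that row yields 8.

8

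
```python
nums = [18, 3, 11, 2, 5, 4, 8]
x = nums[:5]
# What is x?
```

nums has length 7. The slice nums[:5] selects indices [0, 1, 2, 3, 4] (0->18, 1->3, 2->11, 3->2, 4->5), giving [18, 3, 11, 2, 5].

[18, 3, 11, 2, 5]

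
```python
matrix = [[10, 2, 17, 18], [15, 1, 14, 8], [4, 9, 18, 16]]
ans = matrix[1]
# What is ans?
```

matrix has 3 rows. Row 1 is [15, 1, 14, 8].

[15, 1, 14, 8]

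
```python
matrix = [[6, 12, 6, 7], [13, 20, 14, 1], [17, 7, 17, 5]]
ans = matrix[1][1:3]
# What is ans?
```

matrix[1] = [13, 20, 14, 1]. matrix[1] has length 4. The slice matrix[1][1:3] selects indices [1, 2] (1->20, 2->14), giving [20, 14].

[20, 14]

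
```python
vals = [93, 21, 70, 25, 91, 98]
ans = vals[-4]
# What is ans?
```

vals has length 6. Negative index -4 maps to positive index 6 + (-4) = 2. vals[2] = 70.

70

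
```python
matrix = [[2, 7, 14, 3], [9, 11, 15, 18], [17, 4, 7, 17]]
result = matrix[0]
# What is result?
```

matrix has 3 rows. Row 0 is [2, 7, 14, 3].

[2, 7, 14, 3]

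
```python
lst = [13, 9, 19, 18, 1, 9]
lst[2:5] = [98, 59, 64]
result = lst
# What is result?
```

lst starts as [13, 9, 19, 18, 1, 9] (length 6). The slice lst[2:5] covers indices [2, 3, 4] with values [19, 18, 1]. Replacing that slice with [98, 59, 64] (same length) produces [13, 9, 98, 59, 64, 9].

[13, 9, 98, 59, 64, 9]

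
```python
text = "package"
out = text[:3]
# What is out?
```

text has length 7. The slice text[:3] selects indices [0, 1, 2] (0->'p', 1->'a', 2->'c'), giving 'pac'.

'pac'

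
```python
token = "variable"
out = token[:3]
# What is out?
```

token has length 8. The slice token[:3] selects indices [0, 1, 2] (0->'v', 1->'a', 2->'r'), giving 'var'.

'var'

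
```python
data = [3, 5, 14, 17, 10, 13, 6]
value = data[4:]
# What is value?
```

data has length 7. The slice data[4:] selects indices [4, 5, 6] (4->10, 5->13, 6->6), giving [10, 13, 6].

[10, 13, 6]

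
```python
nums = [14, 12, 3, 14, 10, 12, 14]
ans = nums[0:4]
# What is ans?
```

nums has length 7. The slice nums[0:4] selects indices [0, 1, 2, 3] (0->14, 1->12, 2->3, 3->14), giving [14, 12, 3, 14].

[14, 12, 3, 14]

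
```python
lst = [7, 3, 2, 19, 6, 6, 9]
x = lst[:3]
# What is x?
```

lst has length 7. The slice lst[:3] selects indices [0, 1, 2] (0->7, 1->3, 2->2), giving [7, 3, 2].

[7, 3, 2]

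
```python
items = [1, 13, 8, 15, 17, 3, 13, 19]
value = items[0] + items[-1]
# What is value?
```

items has length 8. items[0] = 1.
items has length 8. Negative index -1 maps to positive index 8 + (-1) = 7. items[7] = 19.
Sum: 1 + 19 = 20.

20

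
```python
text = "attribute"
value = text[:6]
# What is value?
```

text has length 9. The slice text[:6] selects indices [0, 1, 2, 3, 4, 5] (0->'a', 1->'t', 2->'t', 3->'r', 4->'i', 5->'b'), giving 'attrib'.

'attrib'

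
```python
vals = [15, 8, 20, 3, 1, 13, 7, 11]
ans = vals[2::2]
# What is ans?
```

vals has length 8. The slice vals[2::2] selects indices [2, 4, 6] (2->20, 4->1, 6->7), giving [20, 1, 7].

[20, 1, 7]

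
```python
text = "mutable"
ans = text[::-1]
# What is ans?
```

text has length 7. The slice text[::-1] selects indices [6, 5, 4, 3, 2, 1, 0] (6->'e', 5->'l', 4->'b', 3->'a', 2->'t', 1->'u', 0->'m'), giving 'elbatum'.

'elbatum'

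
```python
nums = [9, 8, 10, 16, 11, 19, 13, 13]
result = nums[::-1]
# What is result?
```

nums has length 8. The slice nums[::-1] selects indices [7, 6, 5, 4, 3, 2, 1, 0] (7->13, 6->13, 5->19, 4->11, 3->16, 2->10, 1->8, 0->9), giving [13, 13, 19, 11, 16, 10, 8, 9].

[13, 13, 19, 11, 16, 10, 8, 9]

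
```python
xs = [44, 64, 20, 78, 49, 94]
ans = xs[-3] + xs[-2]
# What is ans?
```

xs has length 6. Negative index -3 maps to positive index 6 + (-3) = 3. xs[3] = 78.
xs has length 6. Negative index -2 maps to positive index 6 + (-2) = 4. xs[4] = 49.
Sum: 78 + 49 = 127.

127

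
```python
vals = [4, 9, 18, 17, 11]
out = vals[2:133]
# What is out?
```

vals has length 5. The slice vals[2:133] selects indices [2, 3, 4] (2->18, 3->17, 4->11), giving [18, 17, 11].

[18, 17, 11]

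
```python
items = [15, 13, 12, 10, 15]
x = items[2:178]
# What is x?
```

items has length 5. The slice items[2:178] selects indices [2, 3, 4] (2->12, 3->10, 4->15), giving [12, 10, 15].

[12, 10, 15]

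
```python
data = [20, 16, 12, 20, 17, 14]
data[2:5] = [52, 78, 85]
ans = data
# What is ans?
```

data starts as [20, 16, 12, 20, 17, 14] (length 6). The slice data[2:5] covers indices [2, 3, 4] with values [12, 20, 17]. Replacing that slice with [52, 78, 85] (same length) produces [20, 16, 52, 78, 85, 14].

[20, 16, 52, 78, 85, 14]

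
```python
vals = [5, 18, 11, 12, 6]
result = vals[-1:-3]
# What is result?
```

vals has length 5. The slice vals[-1:-3] resolves to an empty index range, so the result is [].

[]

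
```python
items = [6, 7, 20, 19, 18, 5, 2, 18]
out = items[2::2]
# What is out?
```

items has length 8. The slice items[2::2] selects indices [2, 4, 6] (2->20, 4->18, 6->2), giving [20, 18, 2].

[20, 18, 2]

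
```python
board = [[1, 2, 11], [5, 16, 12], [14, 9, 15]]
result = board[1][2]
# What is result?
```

board[1] = [5, 16, 12]. Taking column 2 of that row yields 12.

12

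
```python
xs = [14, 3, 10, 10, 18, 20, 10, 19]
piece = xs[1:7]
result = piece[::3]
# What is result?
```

xs has length 8. The slice xs[1:7] selects indices [1, 2, 3, 4, 5, 6] (1->3, 2->10, 3->10, 4->18, 5->20, 6->10), giving [3, 10, 10, 18, 20, 10]. So piece = [3, 10, 10, 18, 20, 10]. piece has length 6. The slice piece[::3] selects indices [0, 3] (0->3, 3->18), giving [3, 18].

[3, 18]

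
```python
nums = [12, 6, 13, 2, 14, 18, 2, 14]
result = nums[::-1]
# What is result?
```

nums has length 8. The slice nums[::-1] selects indices [7, 6, 5, 4, 3, 2, 1, 0] (7->14, 6->2, 5->18, 4->14, 3->2, 2->13, 1->6, 0->12), giving [14, 2, 18, 14, 2, 13, 6, 12].

[14, 2, 18, 14, 2, 13, 6, 12]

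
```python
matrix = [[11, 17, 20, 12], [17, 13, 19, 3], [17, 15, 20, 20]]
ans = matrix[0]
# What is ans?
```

matrix has 3 rows. Row 0 is [11, 17, 20, 12].

[11, 17, 20, 12]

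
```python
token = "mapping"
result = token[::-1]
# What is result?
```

token has length 7. The slice token[::-1] selects indices [6, 5, 4, 3, 2, 1, 0] (6->'g', 5->'n', 4->'i', 3->'p', 2->'p', 1->'a', 0->'m'), giving 'gnippam'.

'gnippam'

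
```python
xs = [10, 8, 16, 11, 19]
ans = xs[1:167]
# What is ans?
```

xs has length 5. The slice xs[1:167] selects indices [1, 2, 3, 4] (1->8, 2->16, 3->11, 4->19), giving [8, 16, 11, 19].

[8, 16, 11, 19]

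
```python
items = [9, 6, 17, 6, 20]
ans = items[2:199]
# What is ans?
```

items has length 5. The slice items[2:199] selects indices [2, 3, 4] (2->17, 3->6, 4->20), giving [17, 6, 20].

[17, 6, 20]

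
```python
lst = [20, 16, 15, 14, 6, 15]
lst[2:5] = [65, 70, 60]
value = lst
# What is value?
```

lst starts as [20, 16, 15, 14, 6, 15] (length 6). The slice lst[2:5] covers indices [2, 3, 4] with values [15, 14, 6]. Replacing that slice with [65, 70, 60] (same length) produces [20, 16, 65, 70, 60, 15].

[20, 16, 65, 70, 60, 15]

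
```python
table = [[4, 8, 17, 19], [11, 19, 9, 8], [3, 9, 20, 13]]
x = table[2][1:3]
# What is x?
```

table[2] = [3, 9, 20, 13]. table[2] has length 4. The slice table[2][1:3] selects indices [1, 2] (1->9, 2->20), giving [9, 20].

[9, 20]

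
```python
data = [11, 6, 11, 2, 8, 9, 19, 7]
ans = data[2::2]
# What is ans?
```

data has length 8. The slice data[2::2] selects indices [2, 4, 6] (2->11, 4->8, 6->19), giving [11, 8, 19].

[11, 8, 19]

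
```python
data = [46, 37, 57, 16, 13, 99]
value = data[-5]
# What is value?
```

data has length 6. Negative index -5 maps to positive index 6 + (-5) = 1. data[1] = 37.

37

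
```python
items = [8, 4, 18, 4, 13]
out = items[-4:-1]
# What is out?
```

items has length 5. The slice items[-4:-1] selects indices [1, 2, 3] (1->4, 2->18, 3->4), giving [4, 18, 4].

[4, 18, 4]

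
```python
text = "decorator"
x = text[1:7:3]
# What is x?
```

text has length 9. The slice text[1:7:3] selects indices [1, 4] (1->'e', 4->'r'), giving 'er'.

'er'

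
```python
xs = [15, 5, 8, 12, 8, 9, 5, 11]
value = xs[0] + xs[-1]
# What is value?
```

xs has length 8. xs[0] = 15.
xs has length 8. Negative index -1 maps to positive index 8 + (-1) = 7. xs[7] = 11.
Sum: 15 + 11 = 26.

26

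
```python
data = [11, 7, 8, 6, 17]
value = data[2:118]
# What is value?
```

data has length 5. The slice data[2:118] selects indices [2, 3, 4] (2->8, 3->6, 4->17), giving [8, 6, 17].

[8, 6, 17]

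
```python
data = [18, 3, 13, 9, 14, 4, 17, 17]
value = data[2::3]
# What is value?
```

data has length 8. The slice data[2::3] selects indices [2, 5] (2->13, 5->4), giving [13, 4].

[13, 4]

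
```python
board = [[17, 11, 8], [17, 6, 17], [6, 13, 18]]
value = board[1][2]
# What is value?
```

board[1] = [17, 6, 17]. Taking column 2 of that row yields 17.

17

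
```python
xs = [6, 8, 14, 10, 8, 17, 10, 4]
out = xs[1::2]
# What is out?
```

xs has length 8. The slice xs[1::2] selects indices [1, 3, 5, 7] (1->8, 3->10, 5->17, 7->4), giving [8, 10, 17, 4].

[8, 10, 17, 4]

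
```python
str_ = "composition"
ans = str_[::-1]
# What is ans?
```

str_ has length 11. The slice str_[::-1] selects indices [10, 9, 8, 7, 6, 5, 4, 3, 2, 1, 0] (10->'n', 9->'o', 8->'i', 7->'t', 6->'i', 5->'s', 4->'o', 3->'p', 2->'m', 1->'o', 0->'c'), giving 'noitisopmoc'.

'noitisopmoc'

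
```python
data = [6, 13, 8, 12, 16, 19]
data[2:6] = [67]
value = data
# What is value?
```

data starts as [6, 13, 8, 12, 16, 19] (length 6). The slice data[2:6] covers indices [2, 3, 4, 5] with values [8, 12, 16, 19]. Replacing that slice with [67] (different length) produces [6, 13, 67].

[6, 13, 67]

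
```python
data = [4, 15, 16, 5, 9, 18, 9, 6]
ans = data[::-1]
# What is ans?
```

data has length 8. The slice data[::-1] selects indices [7, 6, 5, 4, 3, 2, 1, 0] (7->6, 6->9, 5->18, 4->9, 3->5, 2->16, 1->15, 0->4), giving [6, 9, 18, 9, 5, 16, 15, 4].

[6, 9, 18, 9, 5, 16, 15, 4]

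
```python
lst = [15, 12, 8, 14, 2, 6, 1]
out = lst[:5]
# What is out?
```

lst has length 7. The slice lst[:5] selects indices [0, 1, 2, 3, 4] (0->15, 1->12, 2->8, 3->14, 4->2), giving [15, 12, 8, 14, 2].

[15, 12, 8, 14, 2]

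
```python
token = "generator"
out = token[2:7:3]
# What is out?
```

token has length 9. The slice token[2:7:3] selects indices [2, 5] (2->'n', 5->'a'), giving 'na'.

'na'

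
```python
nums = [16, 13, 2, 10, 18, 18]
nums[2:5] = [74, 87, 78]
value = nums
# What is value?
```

nums starts as [16, 13, 2, 10, 18, 18] (length 6). The slice nums[2:5] covers indices [2, 3, 4] with values [2, 10, 18]. Replacing that slice with [74, 87, 78] (same length) produces [16, 13, 74, 87, 78, 18].

[16, 13, 74, 87, 78, 18]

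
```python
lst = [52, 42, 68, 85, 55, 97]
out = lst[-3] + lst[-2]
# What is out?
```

lst has length 6. Negative index -3 maps to positive index 6 + (-3) = 3. lst[3] = 85.
lst has length 6. Negative index -2 maps to positive index 6 + (-2) = 4. lst[4] = 55.
Sum: 85 + 55 = 140.

140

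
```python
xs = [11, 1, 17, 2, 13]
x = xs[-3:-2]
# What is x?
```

xs has length 5. The slice xs[-3:-2] selects indices [2] (2->17), giving [17].

[17]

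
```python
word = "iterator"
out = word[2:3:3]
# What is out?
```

word has length 8. The slice word[2:3:3] selects indices [2] (2->'e'), giving 'e'.

'e'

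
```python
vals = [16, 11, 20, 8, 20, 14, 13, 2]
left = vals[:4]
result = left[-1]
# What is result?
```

vals has length 8. The slice vals[:4] selects indices [0, 1, 2, 3] (0->16, 1->11, 2->20, 3->8), giving [16, 11, 20, 8]. So left = [16, 11, 20, 8]. Then left[-1] = 8.

8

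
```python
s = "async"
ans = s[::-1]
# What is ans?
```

s has length 5. The slice s[::-1] selects indices [4, 3, 2, 1, 0] (4->'c', 3->'n', 2->'y', 1->'s', 0->'a'), giving 'cnysa'.

'cnysa'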